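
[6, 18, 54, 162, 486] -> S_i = 6*3^i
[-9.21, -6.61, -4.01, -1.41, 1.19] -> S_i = -9.21 + 2.60*i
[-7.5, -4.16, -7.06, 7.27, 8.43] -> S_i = Random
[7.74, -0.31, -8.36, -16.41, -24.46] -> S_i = 7.74 + -8.05*i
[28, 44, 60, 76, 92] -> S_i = 28 + 16*i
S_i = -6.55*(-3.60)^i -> [-6.55, 23.58, -84.89, 305.6, -1100.15]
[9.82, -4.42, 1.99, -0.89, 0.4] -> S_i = 9.82*(-0.45)^i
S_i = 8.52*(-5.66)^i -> [8.52, -48.22, 272.94, -1544.86, 8743.9]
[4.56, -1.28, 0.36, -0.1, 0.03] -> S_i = 4.56*(-0.28)^i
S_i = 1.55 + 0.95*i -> [1.55, 2.5, 3.45, 4.4, 5.35]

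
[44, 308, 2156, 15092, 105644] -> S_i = 44*7^i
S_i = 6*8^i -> [6, 48, 384, 3072, 24576]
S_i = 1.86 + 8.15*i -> [1.86, 10.01, 18.16, 26.31, 34.46]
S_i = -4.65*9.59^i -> [-4.65, -44.59, -427.65, -4101.18, -39330.31]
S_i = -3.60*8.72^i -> [-3.6, -31.39, -273.74, -2387.0, -20814.62]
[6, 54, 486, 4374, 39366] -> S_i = 6*9^i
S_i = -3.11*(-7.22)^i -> [-3.11, 22.45, -162.12, 1170.5, -8451.02]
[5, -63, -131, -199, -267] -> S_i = 5 + -68*i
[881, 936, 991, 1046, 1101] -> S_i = 881 + 55*i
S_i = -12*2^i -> [-12, -24, -48, -96, -192]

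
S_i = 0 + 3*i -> [0, 3, 6, 9, 12]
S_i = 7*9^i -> [7, 63, 567, 5103, 45927]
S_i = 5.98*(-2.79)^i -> [5.98, -16.68, 46.55, -129.87, 362.34]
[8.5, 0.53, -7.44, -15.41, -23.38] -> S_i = 8.50 + -7.97*i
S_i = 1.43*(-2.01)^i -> [1.43, -2.87, 5.78, -11.61, 23.34]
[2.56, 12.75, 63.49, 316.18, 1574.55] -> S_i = 2.56*4.98^i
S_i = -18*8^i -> [-18, -144, -1152, -9216, -73728]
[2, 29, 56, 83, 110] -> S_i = 2 + 27*i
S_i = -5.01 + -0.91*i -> [-5.01, -5.92, -6.83, -7.74, -8.65]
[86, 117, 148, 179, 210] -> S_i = 86 + 31*i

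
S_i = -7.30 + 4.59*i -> [-7.3, -2.71, 1.88, 6.47, 11.06]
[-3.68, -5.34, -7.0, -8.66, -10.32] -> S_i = -3.68 + -1.66*i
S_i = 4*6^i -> [4, 24, 144, 864, 5184]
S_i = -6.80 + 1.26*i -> [-6.8, -5.54, -4.28, -3.02, -1.76]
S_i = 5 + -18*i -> [5, -13, -31, -49, -67]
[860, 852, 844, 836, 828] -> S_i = 860 + -8*i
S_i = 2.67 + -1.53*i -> [2.67, 1.14, -0.39, -1.92, -3.45]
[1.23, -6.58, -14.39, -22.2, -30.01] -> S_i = 1.23 + -7.81*i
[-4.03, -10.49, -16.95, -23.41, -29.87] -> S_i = -4.03 + -6.46*i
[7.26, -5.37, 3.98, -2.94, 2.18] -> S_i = 7.26*(-0.74)^i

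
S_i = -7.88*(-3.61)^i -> [-7.88, 28.45, -102.69, 370.72, -1338.3]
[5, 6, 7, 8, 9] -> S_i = 5 + 1*i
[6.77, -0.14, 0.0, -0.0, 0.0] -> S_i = 6.77*(-0.02)^i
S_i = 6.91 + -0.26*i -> [6.91, 6.65, 6.39, 6.13, 5.87]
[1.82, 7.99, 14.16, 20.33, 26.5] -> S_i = 1.82 + 6.17*i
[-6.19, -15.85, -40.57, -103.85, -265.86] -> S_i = -6.19*2.56^i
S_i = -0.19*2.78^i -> [-0.19, -0.53, -1.47, -4.08, -11.35]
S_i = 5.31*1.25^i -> [5.31, 6.64, 8.3, 10.37, 12.96]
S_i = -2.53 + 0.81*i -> [-2.53, -1.72, -0.91, -0.1, 0.71]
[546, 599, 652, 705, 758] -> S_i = 546 + 53*i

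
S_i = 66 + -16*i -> [66, 50, 34, 18, 2]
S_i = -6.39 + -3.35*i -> [-6.39, -9.74, -13.09, -16.44, -19.79]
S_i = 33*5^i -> [33, 165, 825, 4125, 20625]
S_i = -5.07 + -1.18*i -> [-5.07, -6.25, -7.43, -8.61, -9.79]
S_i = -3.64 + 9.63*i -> [-3.64, 5.99, 15.62, 25.25, 34.88]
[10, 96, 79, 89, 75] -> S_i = Random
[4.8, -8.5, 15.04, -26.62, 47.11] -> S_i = 4.80*(-1.77)^i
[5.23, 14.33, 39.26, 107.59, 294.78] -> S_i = 5.23*2.74^i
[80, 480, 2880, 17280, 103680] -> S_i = 80*6^i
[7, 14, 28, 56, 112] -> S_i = 7*2^i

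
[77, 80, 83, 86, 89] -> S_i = 77 + 3*i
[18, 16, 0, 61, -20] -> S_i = Random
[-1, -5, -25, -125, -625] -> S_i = -1*5^i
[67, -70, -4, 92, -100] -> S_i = Random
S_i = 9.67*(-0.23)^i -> [9.67, -2.22, 0.51, -0.12, 0.03]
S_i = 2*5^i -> [2, 10, 50, 250, 1250]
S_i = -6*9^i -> [-6, -54, -486, -4374, -39366]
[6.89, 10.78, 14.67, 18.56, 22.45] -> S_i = 6.89 + 3.89*i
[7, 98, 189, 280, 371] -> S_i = 7 + 91*i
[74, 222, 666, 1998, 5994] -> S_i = 74*3^i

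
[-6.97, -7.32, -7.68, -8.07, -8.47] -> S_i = -6.97*1.05^i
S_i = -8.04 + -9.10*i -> [-8.04, -17.14, -26.24, -35.34, -44.44]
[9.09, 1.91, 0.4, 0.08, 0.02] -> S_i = 9.09*0.21^i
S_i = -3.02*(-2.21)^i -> [-3.02, 6.67, -14.75, 32.6, -72.04]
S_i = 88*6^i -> [88, 528, 3168, 19008, 114048]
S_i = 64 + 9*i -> [64, 73, 82, 91, 100]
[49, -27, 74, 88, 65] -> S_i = Random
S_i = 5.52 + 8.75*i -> [5.52, 14.27, 23.02, 31.77, 40.52]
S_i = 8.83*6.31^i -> [8.83, 55.72, 351.58, 2218.45, 13998.39]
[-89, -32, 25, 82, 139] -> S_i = -89 + 57*i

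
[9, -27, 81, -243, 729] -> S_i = 9*-3^i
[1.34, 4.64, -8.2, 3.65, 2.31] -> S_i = Random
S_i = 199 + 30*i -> [199, 229, 259, 289, 319]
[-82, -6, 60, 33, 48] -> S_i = Random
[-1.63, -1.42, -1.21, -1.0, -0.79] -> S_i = -1.63 + 0.21*i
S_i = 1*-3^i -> [1, -3, 9, -27, 81]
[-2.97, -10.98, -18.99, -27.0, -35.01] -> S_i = -2.97 + -8.01*i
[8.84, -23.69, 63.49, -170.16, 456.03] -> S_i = 8.84*(-2.68)^i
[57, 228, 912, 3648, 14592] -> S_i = 57*4^i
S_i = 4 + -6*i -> [4, -2, -8, -14, -20]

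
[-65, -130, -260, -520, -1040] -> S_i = -65*2^i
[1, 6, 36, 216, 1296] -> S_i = 1*6^i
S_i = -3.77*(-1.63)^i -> [-3.77, 6.15, -10.02, 16.33, -26.61]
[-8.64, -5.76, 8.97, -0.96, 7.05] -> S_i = Random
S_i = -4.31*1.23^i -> [-4.31, -5.3, -6.52, -8.02, -9.87]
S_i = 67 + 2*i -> [67, 69, 71, 73, 75]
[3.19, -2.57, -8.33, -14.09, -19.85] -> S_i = 3.19 + -5.76*i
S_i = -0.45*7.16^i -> [-0.45, -3.22, -23.07, -165.18, -1182.67]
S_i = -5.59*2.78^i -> [-5.59, -15.54, -43.2, -120.1, -333.88]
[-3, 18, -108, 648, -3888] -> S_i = -3*-6^i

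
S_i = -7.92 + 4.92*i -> [-7.92, -3.0, 1.92, 6.84, 11.76]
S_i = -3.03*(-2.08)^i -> [-3.03, 6.3, -13.11, 27.27, -56.71]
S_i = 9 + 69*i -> [9, 78, 147, 216, 285]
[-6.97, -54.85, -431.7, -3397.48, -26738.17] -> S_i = -6.97*7.87^i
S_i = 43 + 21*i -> [43, 64, 85, 106, 127]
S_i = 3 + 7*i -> [3, 10, 17, 24, 31]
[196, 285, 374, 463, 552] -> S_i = 196 + 89*i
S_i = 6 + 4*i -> [6, 10, 14, 18, 22]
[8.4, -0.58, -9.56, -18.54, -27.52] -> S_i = 8.40 + -8.98*i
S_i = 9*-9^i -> [9, -81, 729, -6561, 59049]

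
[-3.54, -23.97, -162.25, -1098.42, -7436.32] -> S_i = -3.54*6.77^i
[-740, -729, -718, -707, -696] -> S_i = -740 + 11*i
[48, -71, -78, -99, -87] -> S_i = Random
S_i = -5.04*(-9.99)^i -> [-5.04, 50.35, -502.99, 5024.9, -50198.7]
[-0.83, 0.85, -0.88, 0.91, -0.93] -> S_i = -0.83*(-1.03)^i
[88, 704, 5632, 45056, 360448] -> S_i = 88*8^i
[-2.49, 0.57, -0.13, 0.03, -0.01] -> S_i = -2.49*(-0.23)^i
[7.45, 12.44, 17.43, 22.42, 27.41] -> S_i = 7.45 + 4.99*i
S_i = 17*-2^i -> [17, -34, 68, -136, 272]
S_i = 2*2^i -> [2, 4, 8, 16, 32]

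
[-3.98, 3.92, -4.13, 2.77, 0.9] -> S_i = Random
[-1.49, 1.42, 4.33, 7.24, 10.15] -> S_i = -1.49 + 2.91*i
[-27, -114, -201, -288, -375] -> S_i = -27 + -87*i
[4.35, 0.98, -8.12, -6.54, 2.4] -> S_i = Random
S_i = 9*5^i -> [9, 45, 225, 1125, 5625]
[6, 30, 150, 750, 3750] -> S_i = 6*5^i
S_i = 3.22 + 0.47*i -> [3.22, 3.69, 4.16, 4.63, 5.1]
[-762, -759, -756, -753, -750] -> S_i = -762 + 3*i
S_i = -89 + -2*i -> [-89, -91, -93, -95, -97]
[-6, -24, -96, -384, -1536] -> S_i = -6*4^i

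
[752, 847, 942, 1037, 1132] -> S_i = 752 + 95*i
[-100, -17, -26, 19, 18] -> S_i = Random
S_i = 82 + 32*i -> [82, 114, 146, 178, 210]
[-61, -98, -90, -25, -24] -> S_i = Random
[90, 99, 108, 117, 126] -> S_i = 90 + 9*i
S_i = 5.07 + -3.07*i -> [5.07, 2.0, -1.07, -4.14, -7.21]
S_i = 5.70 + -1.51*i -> [5.7, 4.19, 2.68, 1.17, -0.34]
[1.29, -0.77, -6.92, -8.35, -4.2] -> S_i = Random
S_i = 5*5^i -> [5, 25, 125, 625, 3125]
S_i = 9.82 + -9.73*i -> [9.82, 0.09, -9.64, -19.37, -29.1]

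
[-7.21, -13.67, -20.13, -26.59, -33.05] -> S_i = -7.21 + -6.46*i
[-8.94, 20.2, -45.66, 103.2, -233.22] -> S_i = -8.94*(-2.26)^i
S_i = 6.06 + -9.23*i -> [6.06, -3.17, -12.4, -21.63, -30.86]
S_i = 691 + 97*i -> [691, 788, 885, 982, 1079]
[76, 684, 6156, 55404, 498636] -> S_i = 76*9^i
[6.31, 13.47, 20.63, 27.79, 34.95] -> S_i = 6.31 + 7.16*i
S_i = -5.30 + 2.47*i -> [-5.3, -2.83, -0.36, 2.11, 4.58]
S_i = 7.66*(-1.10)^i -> [7.66, -8.43, 9.27, -10.2, 11.22]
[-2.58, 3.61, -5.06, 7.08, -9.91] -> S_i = -2.58*(-1.40)^i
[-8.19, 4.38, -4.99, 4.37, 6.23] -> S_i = Random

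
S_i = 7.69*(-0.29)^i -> [7.69, -2.23, 0.65, -0.19, 0.05]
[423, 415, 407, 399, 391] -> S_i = 423 + -8*i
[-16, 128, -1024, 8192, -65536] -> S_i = -16*-8^i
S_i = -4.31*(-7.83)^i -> [-4.31, 33.75, -264.24, 2069.01, -16200.35]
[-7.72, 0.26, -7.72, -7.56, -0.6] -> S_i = Random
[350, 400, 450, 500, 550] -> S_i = 350 + 50*i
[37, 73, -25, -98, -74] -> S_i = Random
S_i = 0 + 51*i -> [0, 51, 102, 153, 204]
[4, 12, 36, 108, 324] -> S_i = 4*3^i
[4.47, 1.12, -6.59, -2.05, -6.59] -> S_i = Random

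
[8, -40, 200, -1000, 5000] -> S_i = 8*-5^i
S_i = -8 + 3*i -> [-8, -5, -2, 1, 4]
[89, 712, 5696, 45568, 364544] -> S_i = 89*8^i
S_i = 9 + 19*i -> [9, 28, 47, 66, 85]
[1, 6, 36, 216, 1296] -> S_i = 1*6^i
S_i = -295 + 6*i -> [-295, -289, -283, -277, -271]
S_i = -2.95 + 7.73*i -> [-2.95, 4.78, 12.51, 20.24, 27.97]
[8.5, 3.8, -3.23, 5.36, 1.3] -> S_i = Random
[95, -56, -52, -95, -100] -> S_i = Random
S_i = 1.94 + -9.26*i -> [1.94, -7.32, -16.58, -25.84, -35.1]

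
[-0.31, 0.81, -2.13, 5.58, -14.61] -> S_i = -0.31*(-2.62)^i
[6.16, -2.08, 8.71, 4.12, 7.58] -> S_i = Random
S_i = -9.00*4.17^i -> [-9.0, -37.53, -156.5, -652.61, -2721.36]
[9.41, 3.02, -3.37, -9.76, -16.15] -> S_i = 9.41 + -6.39*i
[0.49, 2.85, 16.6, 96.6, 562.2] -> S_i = 0.49*5.82^i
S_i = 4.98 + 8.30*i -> [4.98, 13.28, 21.58, 29.88, 38.18]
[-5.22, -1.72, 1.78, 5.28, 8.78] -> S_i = -5.22 + 3.50*i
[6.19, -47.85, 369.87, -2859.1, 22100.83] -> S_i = 6.19*(-7.73)^i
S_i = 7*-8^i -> [7, -56, 448, -3584, 28672]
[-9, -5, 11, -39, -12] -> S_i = Random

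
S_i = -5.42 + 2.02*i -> [-5.42, -3.4, -1.38, 0.64, 2.66]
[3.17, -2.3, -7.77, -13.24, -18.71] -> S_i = 3.17 + -5.47*i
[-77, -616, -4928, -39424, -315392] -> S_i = -77*8^i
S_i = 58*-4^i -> [58, -232, 928, -3712, 14848]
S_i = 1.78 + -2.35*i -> [1.78, -0.57, -2.92, -5.27, -7.62]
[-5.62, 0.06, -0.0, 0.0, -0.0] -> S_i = -5.62*(-0.01)^i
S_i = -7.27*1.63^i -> [-7.27, -11.85, -19.32, -31.48, -51.32]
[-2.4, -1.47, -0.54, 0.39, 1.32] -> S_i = -2.40 + 0.93*i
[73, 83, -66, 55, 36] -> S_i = Random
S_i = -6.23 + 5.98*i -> [-6.23, -0.25, 5.73, 11.71, 17.69]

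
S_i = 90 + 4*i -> [90, 94, 98, 102, 106]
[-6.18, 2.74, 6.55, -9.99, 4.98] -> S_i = Random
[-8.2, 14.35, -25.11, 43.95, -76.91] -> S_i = -8.20*(-1.75)^i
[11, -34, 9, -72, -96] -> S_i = Random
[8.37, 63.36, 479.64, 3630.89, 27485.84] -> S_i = 8.37*7.57^i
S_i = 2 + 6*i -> [2, 8, 14, 20, 26]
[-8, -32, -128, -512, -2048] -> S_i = -8*4^i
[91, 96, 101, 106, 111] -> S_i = 91 + 5*i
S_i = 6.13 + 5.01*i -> [6.13, 11.14, 16.15, 21.16, 26.17]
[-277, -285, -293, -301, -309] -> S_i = -277 + -8*i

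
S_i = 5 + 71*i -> [5, 76, 147, 218, 289]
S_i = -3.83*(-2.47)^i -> [-3.83, 9.46, -23.37, 57.72, -142.56]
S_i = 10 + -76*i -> [10, -66, -142, -218, -294]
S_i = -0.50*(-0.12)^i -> [-0.5, 0.06, -0.01, 0.0, -0.0]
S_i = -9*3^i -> [-9, -27, -81, -243, -729]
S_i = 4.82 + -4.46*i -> [4.82, 0.36, -4.1, -8.56, -13.02]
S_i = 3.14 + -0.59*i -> [3.14, 2.55, 1.96, 1.37, 0.78]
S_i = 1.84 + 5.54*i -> [1.84, 7.38, 12.92, 18.46, 24.0]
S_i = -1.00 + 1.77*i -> [-1.0, 0.77, 2.54, 4.31, 6.08]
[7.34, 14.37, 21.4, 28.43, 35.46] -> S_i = 7.34 + 7.03*i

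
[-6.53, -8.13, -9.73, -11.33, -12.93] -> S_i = -6.53 + -1.60*i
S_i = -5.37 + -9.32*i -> [-5.37, -14.69, -24.01, -33.33, -42.65]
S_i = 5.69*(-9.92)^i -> [5.69, -56.44, 559.93, -5554.53, 55100.93]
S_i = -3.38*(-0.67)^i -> [-3.38, 2.26, -1.52, 1.02, -0.68]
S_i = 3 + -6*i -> [3, -3, -9, -15, -21]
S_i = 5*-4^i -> [5, -20, 80, -320, 1280]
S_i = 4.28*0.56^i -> [4.28, 2.4, 1.34, 0.75, 0.42]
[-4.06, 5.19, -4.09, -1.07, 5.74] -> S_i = Random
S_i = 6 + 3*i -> [6, 9, 12, 15, 18]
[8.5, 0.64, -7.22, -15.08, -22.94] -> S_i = 8.50 + -7.86*i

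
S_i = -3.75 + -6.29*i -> [-3.75, -10.04, -16.33, -22.62, -28.91]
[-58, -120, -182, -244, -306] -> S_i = -58 + -62*i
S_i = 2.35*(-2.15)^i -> [2.35, -5.05, 10.86, -23.36, 50.21]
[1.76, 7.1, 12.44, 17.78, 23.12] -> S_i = 1.76 + 5.34*i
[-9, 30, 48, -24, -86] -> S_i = Random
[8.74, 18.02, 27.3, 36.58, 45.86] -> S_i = 8.74 + 9.28*i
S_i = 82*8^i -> [82, 656, 5248, 41984, 335872]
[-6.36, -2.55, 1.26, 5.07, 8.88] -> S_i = -6.36 + 3.81*i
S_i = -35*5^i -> [-35, -175, -875, -4375, -21875]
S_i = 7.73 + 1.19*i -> [7.73, 8.92, 10.11, 11.3, 12.49]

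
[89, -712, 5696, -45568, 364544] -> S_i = 89*-8^i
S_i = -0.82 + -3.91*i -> [-0.82, -4.73, -8.64, -12.55, -16.46]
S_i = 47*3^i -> [47, 141, 423, 1269, 3807]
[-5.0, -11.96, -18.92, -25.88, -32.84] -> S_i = -5.00 + -6.96*i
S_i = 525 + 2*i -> [525, 527, 529, 531, 533]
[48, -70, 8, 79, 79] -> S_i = Random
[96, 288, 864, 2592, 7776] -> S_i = 96*3^i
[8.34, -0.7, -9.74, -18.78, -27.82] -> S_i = 8.34 + -9.04*i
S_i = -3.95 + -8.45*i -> [-3.95, -12.4, -20.85, -29.3, -37.75]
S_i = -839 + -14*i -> [-839, -853, -867, -881, -895]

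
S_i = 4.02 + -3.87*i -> [4.02, 0.15, -3.72, -7.59, -11.46]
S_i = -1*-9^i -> [-1, 9, -81, 729, -6561]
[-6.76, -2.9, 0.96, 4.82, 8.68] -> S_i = -6.76 + 3.86*i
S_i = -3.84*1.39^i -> [-3.84, -5.34, -7.42, -10.31, -14.33]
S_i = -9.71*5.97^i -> [-9.71, -57.97, -346.07, -2066.06, -12334.36]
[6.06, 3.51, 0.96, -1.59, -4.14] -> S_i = 6.06 + -2.55*i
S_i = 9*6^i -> [9, 54, 324, 1944, 11664]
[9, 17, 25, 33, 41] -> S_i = 9 + 8*i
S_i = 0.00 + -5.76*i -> [0.0, -5.76, -11.52, -17.28, -23.04]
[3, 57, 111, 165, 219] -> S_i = 3 + 54*i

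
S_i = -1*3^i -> [-1, -3, -9, -27, -81]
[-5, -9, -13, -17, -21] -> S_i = -5 + -4*i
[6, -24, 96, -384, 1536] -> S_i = 6*-4^i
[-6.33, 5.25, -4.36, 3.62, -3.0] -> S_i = -6.33*(-0.83)^i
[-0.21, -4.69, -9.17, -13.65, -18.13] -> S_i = -0.21 + -4.48*i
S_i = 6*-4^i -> [6, -24, 96, -384, 1536]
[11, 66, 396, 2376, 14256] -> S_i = 11*6^i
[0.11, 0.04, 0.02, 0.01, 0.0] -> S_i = 0.11*0.37^i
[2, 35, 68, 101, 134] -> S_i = 2 + 33*i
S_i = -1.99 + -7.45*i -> [-1.99, -9.44, -16.89, -24.34, -31.79]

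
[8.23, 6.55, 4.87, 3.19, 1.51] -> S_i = 8.23 + -1.68*i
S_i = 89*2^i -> [89, 178, 356, 712, 1424]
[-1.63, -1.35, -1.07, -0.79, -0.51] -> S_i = -1.63 + 0.28*i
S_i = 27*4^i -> [27, 108, 432, 1728, 6912]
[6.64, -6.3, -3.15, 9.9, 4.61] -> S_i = Random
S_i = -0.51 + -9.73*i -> [-0.51, -10.24, -19.97, -29.7, -39.43]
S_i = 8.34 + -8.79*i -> [8.34, -0.45, -9.24, -18.03, -26.82]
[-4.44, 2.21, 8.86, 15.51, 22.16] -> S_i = -4.44 + 6.65*i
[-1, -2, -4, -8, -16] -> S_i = -1*2^i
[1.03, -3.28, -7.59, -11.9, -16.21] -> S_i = 1.03 + -4.31*i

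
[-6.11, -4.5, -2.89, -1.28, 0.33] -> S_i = -6.11 + 1.61*i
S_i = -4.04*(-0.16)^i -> [-4.04, 0.65, -0.1, 0.02, -0.0]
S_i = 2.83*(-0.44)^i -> [2.83, -1.25, 0.55, -0.24, 0.11]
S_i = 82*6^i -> [82, 492, 2952, 17712, 106272]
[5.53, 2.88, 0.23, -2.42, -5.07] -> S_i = 5.53 + -2.65*i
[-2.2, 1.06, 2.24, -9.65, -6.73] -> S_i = Random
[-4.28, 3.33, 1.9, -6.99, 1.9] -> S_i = Random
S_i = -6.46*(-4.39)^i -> [-6.46, 28.36, -124.5, 546.55, -2399.33]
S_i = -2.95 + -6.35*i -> [-2.95, -9.3, -15.65, -22.0, -28.35]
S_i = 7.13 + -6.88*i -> [7.13, 0.25, -6.63, -13.51, -20.39]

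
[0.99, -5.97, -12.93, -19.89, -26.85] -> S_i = 0.99 + -6.96*i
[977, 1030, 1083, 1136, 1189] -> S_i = 977 + 53*i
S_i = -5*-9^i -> [-5, 45, -405, 3645, -32805]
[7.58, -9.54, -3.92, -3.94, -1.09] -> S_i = Random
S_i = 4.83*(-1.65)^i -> [4.83, -7.97, 13.15, -21.7, 35.8]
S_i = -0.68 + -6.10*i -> [-0.68, -6.78, -12.88, -18.98, -25.08]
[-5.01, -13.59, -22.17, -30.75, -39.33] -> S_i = -5.01 + -8.58*i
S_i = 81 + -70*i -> [81, 11, -59, -129, -199]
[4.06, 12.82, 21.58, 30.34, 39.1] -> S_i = 4.06 + 8.76*i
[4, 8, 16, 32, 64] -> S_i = 4*2^i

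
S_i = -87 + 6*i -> [-87, -81, -75, -69, -63]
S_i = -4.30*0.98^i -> [-4.3, -4.21, -4.13, -4.05, -3.97]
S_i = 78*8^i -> [78, 624, 4992, 39936, 319488]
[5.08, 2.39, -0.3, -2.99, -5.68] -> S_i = 5.08 + -2.69*i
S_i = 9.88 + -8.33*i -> [9.88, 1.55, -6.78, -15.11, -23.44]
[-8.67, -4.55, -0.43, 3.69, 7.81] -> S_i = -8.67 + 4.12*i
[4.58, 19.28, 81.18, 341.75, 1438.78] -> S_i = 4.58*4.21^i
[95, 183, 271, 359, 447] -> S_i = 95 + 88*i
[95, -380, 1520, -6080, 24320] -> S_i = 95*-4^i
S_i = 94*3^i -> [94, 282, 846, 2538, 7614]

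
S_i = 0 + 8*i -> [0, 8, 16, 24, 32]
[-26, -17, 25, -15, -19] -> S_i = Random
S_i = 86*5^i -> [86, 430, 2150, 10750, 53750]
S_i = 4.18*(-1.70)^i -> [4.18, -7.11, 12.08, -20.54, 34.91]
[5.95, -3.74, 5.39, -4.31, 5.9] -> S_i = Random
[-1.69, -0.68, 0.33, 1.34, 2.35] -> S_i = -1.69 + 1.01*i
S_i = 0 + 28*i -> [0, 28, 56, 84, 112]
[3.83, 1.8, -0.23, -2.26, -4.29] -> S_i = 3.83 + -2.03*i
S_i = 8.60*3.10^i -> [8.6, 26.66, 82.65, 256.2, 794.23]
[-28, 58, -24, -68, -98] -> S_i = Random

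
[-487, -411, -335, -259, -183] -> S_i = -487 + 76*i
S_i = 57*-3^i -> [57, -171, 513, -1539, 4617]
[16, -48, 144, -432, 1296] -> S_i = 16*-3^i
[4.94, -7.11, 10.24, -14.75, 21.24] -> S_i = 4.94*(-1.44)^i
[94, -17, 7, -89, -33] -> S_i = Random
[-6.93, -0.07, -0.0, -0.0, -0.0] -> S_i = -6.93*0.01^i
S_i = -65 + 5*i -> [-65, -60, -55, -50, -45]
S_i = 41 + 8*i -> [41, 49, 57, 65, 73]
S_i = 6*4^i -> [6, 24, 96, 384, 1536]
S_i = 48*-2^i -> [48, -96, 192, -384, 768]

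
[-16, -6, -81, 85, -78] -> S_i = Random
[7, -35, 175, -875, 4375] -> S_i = 7*-5^i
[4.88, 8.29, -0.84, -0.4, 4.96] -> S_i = Random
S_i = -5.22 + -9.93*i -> [-5.22, -15.15, -25.08, -35.01, -44.94]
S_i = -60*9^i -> [-60, -540, -4860, -43740, -393660]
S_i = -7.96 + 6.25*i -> [-7.96, -1.71, 4.54, 10.79, 17.04]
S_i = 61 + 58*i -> [61, 119, 177, 235, 293]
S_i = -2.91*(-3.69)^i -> [-2.91, 10.74, -39.62, 146.21, -539.51]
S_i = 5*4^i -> [5, 20, 80, 320, 1280]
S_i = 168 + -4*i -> [168, 164, 160, 156, 152]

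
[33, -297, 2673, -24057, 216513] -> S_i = 33*-9^i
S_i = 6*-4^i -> [6, -24, 96, -384, 1536]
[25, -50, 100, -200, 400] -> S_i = 25*-2^i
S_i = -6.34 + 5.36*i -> [-6.34, -0.98, 4.38, 9.74, 15.1]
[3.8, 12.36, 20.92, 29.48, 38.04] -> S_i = 3.80 + 8.56*i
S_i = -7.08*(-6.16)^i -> [-7.08, 43.61, -268.65, 1654.91, -10194.27]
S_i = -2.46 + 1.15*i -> [-2.46, -1.31, -0.16, 0.99, 2.14]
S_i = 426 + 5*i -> [426, 431, 436, 441, 446]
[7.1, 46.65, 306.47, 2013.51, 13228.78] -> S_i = 7.10*6.57^i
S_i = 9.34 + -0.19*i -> [9.34, 9.15, 8.96, 8.77, 8.58]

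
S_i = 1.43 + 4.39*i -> [1.43, 5.82, 10.21, 14.6, 18.99]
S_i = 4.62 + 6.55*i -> [4.62, 11.17, 17.72, 24.27, 30.82]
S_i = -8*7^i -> [-8, -56, -392, -2744, -19208]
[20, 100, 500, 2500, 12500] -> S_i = 20*5^i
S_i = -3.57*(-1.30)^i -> [-3.57, 4.64, -6.03, 7.84, -10.2]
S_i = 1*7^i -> [1, 7, 49, 343, 2401]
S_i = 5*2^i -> [5, 10, 20, 40, 80]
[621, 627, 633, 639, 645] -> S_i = 621 + 6*i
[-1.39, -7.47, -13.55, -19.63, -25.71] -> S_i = -1.39 + -6.08*i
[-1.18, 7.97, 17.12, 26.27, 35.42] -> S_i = -1.18 + 9.15*i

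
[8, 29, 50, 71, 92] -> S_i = 8 + 21*i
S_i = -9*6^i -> [-9, -54, -324, -1944, -11664]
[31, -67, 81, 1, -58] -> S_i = Random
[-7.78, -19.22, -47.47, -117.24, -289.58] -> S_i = -7.78*2.47^i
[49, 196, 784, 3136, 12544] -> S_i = 49*4^i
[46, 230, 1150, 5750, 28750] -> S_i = 46*5^i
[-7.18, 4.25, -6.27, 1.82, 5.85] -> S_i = Random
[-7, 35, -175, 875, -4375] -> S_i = -7*-5^i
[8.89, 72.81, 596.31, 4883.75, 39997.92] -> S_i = 8.89*8.19^i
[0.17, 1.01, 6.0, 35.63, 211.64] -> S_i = 0.17*5.94^i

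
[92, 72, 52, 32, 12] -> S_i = 92 + -20*i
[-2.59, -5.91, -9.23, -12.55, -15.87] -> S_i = -2.59 + -3.32*i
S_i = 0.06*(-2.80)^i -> [0.06, -0.17, 0.47, -1.32, 3.69]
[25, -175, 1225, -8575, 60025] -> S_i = 25*-7^i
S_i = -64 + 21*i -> [-64, -43, -22, -1, 20]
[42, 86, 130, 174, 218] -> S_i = 42 + 44*i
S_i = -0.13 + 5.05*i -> [-0.13, 4.92, 9.97, 15.02, 20.07]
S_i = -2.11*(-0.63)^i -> [-2.11, 1.33, -0.84, 0.53, -0.33]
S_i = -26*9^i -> [-26, -234, -2106, -18954, -170586]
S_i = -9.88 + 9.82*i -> [-9.88, -0.06, 9.76, 19.58, 29.4]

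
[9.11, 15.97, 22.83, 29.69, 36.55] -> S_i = 9.11 + 6.86*i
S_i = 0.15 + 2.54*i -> [0.15, 2.69, 5.23, 7.77, 10.31]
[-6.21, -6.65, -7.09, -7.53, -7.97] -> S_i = -6.21 + -0.44*i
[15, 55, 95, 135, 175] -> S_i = 15 + 40*i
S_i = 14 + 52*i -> [14, 66, 118, 170, 222]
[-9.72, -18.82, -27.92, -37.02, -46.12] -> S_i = -9.72 + -9.10*i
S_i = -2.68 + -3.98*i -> [-2.68, -6.66, -10.64, -14.62, -18.6]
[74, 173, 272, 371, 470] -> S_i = 74 + 99*i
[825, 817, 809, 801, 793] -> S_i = 825 + -8*i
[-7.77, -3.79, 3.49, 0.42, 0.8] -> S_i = Random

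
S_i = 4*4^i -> [4, 16, 64, 256, 1024]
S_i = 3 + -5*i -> [3, -2, -7, -12, -17]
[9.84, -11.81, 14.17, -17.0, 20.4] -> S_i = 9.84*(-1.20)^i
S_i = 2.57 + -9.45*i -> [2.57, -6.88, -16.33, -25.78, -35.23]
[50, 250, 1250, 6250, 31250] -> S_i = 50*5^i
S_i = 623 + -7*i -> [623, 616, 609, 602, 595]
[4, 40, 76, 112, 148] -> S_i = 4 + 36*i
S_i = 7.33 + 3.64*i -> [7.33, 10.97, 14.61, 18.25, 21.89]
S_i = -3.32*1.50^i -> [-3.32, -4.98, -7.47, -11.2, -16.81]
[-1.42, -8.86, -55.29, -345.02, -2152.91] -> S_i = -1.42*6.24^i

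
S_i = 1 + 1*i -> [1, 2, 3, 4, 5]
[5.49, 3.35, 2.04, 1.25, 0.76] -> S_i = 5.49*0.61^i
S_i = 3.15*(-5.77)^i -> [3.15, -18.18, 104.87, -605.12, 3491.51]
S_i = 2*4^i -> [2, 8, 32, 128, 512]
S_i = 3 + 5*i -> [3, 8, 13, 18, 23]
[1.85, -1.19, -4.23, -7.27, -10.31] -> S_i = 1.85 + -3.04*i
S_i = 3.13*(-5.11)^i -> [3.13, -15.99, 81.73, -417.64, 2134.16]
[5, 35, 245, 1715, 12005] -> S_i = 5*7^i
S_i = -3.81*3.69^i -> [-3.81, -14.06, -51.88, -191.43, -706.37]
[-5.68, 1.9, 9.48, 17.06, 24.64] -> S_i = -5.68 + 7.58*i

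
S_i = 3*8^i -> [3, 24, 192, 1536, 12288]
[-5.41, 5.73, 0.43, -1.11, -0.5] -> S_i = Random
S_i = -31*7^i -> [-31, -217, -1519, -10633, -74431]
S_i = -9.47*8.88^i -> [-9.47, -84.09, -746.75, -6631.15, -58884.62]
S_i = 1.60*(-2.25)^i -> [1.6, -3.6, 8.1, -18.23, 41.01]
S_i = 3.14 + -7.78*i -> [3.14, -4.64, -12.42, -20.2, -27.98]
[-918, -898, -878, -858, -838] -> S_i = -918 + 20*i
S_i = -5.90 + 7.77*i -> [-5.9, 1.87, 9.64, 17.41, 25.18]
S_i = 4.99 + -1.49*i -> [4.99, 3.5, 2.01, 0.52, -0.97]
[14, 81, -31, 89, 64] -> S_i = Random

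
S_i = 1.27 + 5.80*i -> [1.27, 7.07, 12.87, 18.67, 24.47]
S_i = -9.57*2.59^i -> [-9.57, -24.79, -64.2, -166.27, -430.64]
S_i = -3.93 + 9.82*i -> [-3.93, 5.89, 15.71, 25.53, 35.35]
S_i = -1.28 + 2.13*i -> [-1.28, 0.85, 2.98, 5.11, 7.24]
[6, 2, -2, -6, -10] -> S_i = 6 + -4*i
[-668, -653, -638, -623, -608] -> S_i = -668 + 15*i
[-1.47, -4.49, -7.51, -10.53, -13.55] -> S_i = -1.47 + -3.02*i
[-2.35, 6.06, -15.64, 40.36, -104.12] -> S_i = -2.35*(-2.58)^i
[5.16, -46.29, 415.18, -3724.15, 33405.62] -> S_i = 5.16*(-8.97)^i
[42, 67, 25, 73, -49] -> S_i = Random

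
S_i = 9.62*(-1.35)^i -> [9.62, -12.99, 17.53, -23.67, 31.95]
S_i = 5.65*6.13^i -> [5.65, 34.63, 212.31, 1301.46, 7977.93]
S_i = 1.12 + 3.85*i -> [1.12, 4.97, 8.82, 12.67, 16.52]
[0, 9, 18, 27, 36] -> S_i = 0 + 9*i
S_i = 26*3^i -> [26, 78, 234, 702, 2106]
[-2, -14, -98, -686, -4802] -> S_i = -2*7^i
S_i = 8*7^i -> [8, 56, 392, 2744, 19208]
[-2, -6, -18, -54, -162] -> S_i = -2*3^i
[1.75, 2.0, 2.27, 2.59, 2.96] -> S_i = 1.75*1.14^i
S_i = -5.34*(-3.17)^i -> [-5.34, 16.93, -53.66, 170.11, -539.24]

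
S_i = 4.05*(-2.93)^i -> [4.05, -11.87, 34.77, -101.87, 298.49]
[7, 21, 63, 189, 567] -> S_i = 7*3^i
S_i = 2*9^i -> [2, 18, 162, 1458, 13122]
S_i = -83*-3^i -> [-83, 249, -747, 2241, -6723]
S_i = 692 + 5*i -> [692, 697, 702, 707, 712]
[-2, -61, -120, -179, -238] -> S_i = -2 + -59*i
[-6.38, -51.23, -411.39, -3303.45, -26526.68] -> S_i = -6.38*8.03^i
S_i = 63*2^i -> [63, 126, 252, 504, 1008]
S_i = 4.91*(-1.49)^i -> [4.91, -7.32, 10.9, -16.24, 24.2]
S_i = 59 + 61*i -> [59, 120, 181, 242, 303]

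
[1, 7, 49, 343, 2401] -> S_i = 1*7^i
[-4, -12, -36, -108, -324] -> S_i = -4*3^i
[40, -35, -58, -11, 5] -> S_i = Random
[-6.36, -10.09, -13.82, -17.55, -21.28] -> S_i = -6.36 + -3.73*i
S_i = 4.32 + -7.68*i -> [4.32, -3.36, -11.04, -18.72, -26.4]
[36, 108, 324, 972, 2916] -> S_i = 36*3^i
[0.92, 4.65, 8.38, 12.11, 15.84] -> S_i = 0.92 + 3.73*i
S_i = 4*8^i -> [4, 32, 256, 2048, 16384]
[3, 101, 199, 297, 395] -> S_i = 3 + 98*i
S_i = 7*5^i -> [7, 35, 175, 875, 4375]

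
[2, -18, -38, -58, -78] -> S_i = 2 + -20*i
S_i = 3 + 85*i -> [3, 88, 173, 258, 343]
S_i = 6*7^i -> [6, 42, 294, 2058, 14406]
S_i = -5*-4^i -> [-5, 20, -80, 320, -1280]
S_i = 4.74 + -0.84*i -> [4.74, 3.9, 3.06, 2.22, 1.38]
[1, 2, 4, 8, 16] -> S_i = 1*2^i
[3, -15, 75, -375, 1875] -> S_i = 3*-5^i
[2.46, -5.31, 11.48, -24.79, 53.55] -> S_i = 2.46*(-2.16)^i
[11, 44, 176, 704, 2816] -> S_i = 11*4^i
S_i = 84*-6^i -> [84, -504, 3024, -18144, 108864]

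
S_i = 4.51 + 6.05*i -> [4.51, 10.56, 16.61, 22.66, 28.71]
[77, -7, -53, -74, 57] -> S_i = Random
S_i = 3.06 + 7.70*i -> [3.06, 10.76, 18.46, 26.16, 33.86]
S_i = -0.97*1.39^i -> [-0.97, -1.35, -1.87, -2.61, -3.62]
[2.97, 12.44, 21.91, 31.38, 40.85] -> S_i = 2.97 + 9.47*i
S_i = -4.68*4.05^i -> [-4.68, -18.95, -76.76, -310.89, -1259.12]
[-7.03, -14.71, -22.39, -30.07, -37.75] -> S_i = -7.03 + -7.68*i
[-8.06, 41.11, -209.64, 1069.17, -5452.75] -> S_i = -8.06*(-5.10)^i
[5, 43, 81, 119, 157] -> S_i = 5 + 38*i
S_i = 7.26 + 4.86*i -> [7.26, 12.12, 16.98, 21.84, 26.7]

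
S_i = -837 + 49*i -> [-837, -788, -739, -690, -641]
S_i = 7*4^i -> [7, 28, 112, 448, 1792]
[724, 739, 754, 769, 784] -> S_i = 724 + 15*i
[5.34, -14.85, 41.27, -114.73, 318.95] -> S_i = 5.34*(-2.78)^i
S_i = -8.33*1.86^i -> [-8.33, -15.49, -28.82, -53.6, -99.7]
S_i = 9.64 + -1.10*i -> [9.64, 8.54, 7.44, 6.34, 5.24]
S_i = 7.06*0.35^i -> [7.06, 2.47, 0.86, 0.3, 0.11]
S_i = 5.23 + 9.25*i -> [5.23, 14.48, 23.73, 32.98, 42.23]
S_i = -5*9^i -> [-5, -45, -405, -3645, -32805]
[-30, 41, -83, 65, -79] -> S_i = Random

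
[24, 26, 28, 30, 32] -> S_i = 24 + 2*i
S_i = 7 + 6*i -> [7, 13, 19, 25, 31]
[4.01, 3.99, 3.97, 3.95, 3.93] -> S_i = 4.01 + -0.02*i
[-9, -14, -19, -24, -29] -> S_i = -9 + -5*i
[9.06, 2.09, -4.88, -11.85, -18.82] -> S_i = 9.06 + -6.97*i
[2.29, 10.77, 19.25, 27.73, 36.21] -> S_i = 2.29 + 8.48*i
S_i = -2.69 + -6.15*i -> [-2.69, -8.84, -14.99, -21.14, -27.29]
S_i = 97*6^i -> [97, 582, 3492, 20952, 125712]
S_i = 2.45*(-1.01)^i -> [2.45, -2.47, 2.5, -2.52, 2.55]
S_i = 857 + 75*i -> [857, 932, 1007, 1082, 1157]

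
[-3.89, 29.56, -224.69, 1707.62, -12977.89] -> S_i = -3.89*(-7.60)^i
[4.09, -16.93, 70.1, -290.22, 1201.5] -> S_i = 4.09*(-4.14)^i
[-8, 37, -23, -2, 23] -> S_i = Random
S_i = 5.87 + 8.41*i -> [5.87, 14.28, 22.69, 31.1, 39.51]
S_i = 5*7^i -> [5, 35, 245, 1715, 12005]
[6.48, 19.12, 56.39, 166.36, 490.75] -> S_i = 6.48*2.95^i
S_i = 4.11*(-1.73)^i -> [4.11, -7.11, 12.3, -21.28, 36.82]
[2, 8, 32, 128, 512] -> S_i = 2*4^i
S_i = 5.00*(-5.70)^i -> [5.0, -28.5, 162.45, -925.96, 5278.0]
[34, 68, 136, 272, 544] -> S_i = 34*2^i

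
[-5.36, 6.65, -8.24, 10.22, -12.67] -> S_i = -5.36*(-1.24)^i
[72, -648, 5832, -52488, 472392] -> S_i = 72*-9^i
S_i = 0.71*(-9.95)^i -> [0.71, -7.06, 70.29, -699.4, 6959.06]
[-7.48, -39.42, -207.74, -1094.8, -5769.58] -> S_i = -7.48*5.27^i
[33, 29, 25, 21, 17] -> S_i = 33 + -4*i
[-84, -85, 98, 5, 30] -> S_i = Random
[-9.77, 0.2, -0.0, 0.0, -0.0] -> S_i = -9.77*(-0.02)^i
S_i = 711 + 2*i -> [711, 713, 715, 717, 719]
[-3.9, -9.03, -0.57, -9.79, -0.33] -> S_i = Random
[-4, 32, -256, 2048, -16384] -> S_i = -4*-8^i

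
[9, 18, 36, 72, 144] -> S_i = 9*2^i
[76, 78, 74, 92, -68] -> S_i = Random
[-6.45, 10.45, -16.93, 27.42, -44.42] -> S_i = -6.45*(-1.62)^i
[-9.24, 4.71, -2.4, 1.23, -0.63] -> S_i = -9.24*(-0.51)^i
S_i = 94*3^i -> [94, 282, 846, 2538, 7614]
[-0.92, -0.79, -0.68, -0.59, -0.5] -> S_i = -0.92*0.86^i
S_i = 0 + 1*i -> [0, 1, 2, 3, 4]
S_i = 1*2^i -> [1, 2, 4, 8, 16]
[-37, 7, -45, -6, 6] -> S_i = Random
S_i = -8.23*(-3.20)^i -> [-8.23, 26.34, -84.28, 269.68, -862.98]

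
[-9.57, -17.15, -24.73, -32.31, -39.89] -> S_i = -9.57 + -7.58*i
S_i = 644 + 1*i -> [644, 645, 646, 647, 648]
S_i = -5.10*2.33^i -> [-5.1, -11.88, -27.69, -64.51, -150.31]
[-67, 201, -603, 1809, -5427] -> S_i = -67*-3^i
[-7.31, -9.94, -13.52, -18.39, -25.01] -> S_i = -7.31*1.36^i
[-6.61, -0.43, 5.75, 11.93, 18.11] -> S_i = -6.61 + 6.18*i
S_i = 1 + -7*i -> [1, -6, -13, -20, -27]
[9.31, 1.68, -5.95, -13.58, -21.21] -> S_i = 9.31 + -7.63*i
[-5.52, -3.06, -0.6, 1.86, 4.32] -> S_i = -5.52 + 2.46*i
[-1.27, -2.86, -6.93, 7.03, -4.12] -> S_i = Random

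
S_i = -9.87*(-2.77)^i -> [-9.87, 27.34, -75.73, 209.78, -581.08]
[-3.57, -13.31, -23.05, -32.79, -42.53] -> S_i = -3.57 + -9.74*i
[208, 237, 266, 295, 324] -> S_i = 208 + 29*i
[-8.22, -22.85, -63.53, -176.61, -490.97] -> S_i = -8.22*2.78^i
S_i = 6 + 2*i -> [6, 8, 10, 12, 14]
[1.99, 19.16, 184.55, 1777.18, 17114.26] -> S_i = 1.99*9.63^i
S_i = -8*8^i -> [-8, -64, -512, -4096, -32768]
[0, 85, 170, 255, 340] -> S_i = 0 + 85*i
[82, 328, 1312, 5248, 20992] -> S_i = 82*4^i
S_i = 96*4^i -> [96, 384, 1536, 6144, 24576]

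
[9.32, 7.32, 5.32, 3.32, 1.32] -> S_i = 9.32 + -2.00*i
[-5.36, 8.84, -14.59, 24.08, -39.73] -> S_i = -5.36*(-1.65)^i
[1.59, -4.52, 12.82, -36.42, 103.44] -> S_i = 1.59*(-2.84)^i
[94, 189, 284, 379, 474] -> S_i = 94 + 95*i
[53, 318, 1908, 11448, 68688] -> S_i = 53*6^i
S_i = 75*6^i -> [75, 450, 2700, 16200, 97200]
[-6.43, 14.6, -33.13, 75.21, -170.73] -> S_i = -6.43*(-2.27)^i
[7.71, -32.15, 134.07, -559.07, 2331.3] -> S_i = 7.71*(-4.17)^i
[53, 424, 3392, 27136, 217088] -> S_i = 53*8^i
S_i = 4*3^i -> [4, 12, 36, 108, 324]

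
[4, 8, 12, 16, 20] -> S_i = 4 + 4*i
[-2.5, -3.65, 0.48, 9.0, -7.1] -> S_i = Random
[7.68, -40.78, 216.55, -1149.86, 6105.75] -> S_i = 7.68*(-5.31)^i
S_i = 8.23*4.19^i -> [8.23, 34.48, 144.49, 605.4, 2536.62]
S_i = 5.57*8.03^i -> [5.57, 44.73, 359.16, 2884.04, 23158.87]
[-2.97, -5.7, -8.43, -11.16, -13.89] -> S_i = -2.97 + -2.73*i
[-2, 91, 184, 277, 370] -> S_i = -2 + 93*i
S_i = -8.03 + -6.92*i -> [-8.03, -14.95, -21.87, -28.79, -35.71]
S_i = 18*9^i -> [18, 162, 1458, 13122, 118098]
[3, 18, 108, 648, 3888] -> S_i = 3*6^i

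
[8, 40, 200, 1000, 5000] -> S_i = 8*5^i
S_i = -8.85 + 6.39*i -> [-8.85, -2.46, 3.93, 10.32, 16.71]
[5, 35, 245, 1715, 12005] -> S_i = 5*7^i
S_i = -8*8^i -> [-8, -64, -512, -4096, -32768]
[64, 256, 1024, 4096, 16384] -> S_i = 64*4^i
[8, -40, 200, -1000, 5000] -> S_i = 8*-5^i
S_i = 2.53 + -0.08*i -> [2.53, 2.45, 2.37, 2.29, 2.21]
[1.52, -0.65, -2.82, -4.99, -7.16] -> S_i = 1.52 + -2.17*i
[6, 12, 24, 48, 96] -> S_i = 6*2^i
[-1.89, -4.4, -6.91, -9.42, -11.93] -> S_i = -1.89 + -2.51*i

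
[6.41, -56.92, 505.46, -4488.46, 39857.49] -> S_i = 6.41*(-8.88)^i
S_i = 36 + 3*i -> [36, 39, 42, 45, 48]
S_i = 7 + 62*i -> [7, 69, 131, 193, 255]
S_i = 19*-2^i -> [19, -38, 76, -152, 304]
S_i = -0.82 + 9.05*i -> [-0.82, 8.23, 17.28, 26.33, 35.38]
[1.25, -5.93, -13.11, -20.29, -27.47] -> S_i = 1.25 + -7.18*i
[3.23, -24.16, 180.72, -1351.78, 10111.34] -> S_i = 3.23*(-7.48)^i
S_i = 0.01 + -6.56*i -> [0.01, -6.55, -13.11, -19.67, -26.23]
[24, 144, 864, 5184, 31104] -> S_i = 24*6^i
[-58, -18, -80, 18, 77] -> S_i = Random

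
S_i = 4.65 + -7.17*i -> [4.65, -2.52, -9.69, -16.86, -24.03]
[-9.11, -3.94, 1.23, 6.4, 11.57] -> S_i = -9.11 + 5.17*i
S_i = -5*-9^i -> [-5, 45, -405, 3645, -32805]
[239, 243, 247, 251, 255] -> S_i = 239 + 4*i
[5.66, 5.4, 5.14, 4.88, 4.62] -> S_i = 5.66 + -0.26*i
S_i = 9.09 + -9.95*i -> [9.09, -0.86, -10.81, -20.76, -30.71]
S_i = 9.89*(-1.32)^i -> [9.89, -13.05, 17.23, -22.75, 30.03]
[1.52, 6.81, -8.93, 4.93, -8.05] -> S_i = Random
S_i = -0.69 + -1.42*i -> [-0.69, -2.11, -3.53, -4.95, -6.37]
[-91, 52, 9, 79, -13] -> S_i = Random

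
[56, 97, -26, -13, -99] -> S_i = Random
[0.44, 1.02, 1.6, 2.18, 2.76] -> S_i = 0.44 + 0.58*i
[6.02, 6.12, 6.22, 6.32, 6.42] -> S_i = 6.02 + 0.10*i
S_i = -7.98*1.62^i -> [-7.98, -12.93, -20.94, -33.93, -54.96]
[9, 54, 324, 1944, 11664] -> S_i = 9*6^i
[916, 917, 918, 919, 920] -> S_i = 916 + 1*i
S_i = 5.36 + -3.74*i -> [5.36, 1.62, -2.12, -5.86, -9.6]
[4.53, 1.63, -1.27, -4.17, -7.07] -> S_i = 4.53 + -2.90*i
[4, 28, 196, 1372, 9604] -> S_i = 4*7^i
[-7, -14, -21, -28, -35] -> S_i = -7 + -7*i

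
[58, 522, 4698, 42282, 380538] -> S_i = 58*9^i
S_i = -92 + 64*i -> [-92, -28, 36, 100, 164]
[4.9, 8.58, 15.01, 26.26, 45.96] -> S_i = 4.90*1.75^i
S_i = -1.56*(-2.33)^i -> [-1.56, 3.63, -8.47, 19.73, -45.98]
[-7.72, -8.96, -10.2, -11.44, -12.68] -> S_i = -7.72 + -1.24*i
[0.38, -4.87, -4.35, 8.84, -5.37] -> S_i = Random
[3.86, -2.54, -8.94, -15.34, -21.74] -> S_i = 3.86 + -6.40*i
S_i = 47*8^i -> [47, 376, 3008, 24064, 192512]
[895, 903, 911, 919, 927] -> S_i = 895 + 8*i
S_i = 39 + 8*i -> [39, 47, 55, 63, 71]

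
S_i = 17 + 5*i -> [17, 22, 27, 32, 37]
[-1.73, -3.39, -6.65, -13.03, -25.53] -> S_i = -1.73*1.96^i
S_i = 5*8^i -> [5, 40, 320, 2560, 20480]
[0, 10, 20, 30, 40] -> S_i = 0 + 10*i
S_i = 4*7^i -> [4, 28, 196, 1372, 9604]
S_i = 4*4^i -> [4, 16, 64, 256, 1024]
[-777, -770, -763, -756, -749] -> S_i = -777 + 7*i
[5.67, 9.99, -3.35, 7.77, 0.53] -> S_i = Random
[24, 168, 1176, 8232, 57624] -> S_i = 24*7^i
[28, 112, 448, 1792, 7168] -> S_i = 28*4^i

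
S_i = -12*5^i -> [-12, -60, -300, -1500, -7500]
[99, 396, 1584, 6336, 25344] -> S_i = 99*4^i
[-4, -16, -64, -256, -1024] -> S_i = -4*4^i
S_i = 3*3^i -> [3, 9, 27, 81, 243]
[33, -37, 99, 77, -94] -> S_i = Random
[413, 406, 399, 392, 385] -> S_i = 413 + -7*i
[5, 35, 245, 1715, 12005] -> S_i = 5*7^i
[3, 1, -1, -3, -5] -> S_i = 3 + -2*i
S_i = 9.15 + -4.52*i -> [9.15, 4.63, 0.11, -4.41, -8.93]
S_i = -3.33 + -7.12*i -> [-3.33, -10.45, -17.57, -24.69, -31.81]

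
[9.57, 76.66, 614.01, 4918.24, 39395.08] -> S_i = 9.57*8.01^i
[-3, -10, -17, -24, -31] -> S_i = -3 + -7*i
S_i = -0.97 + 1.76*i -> [-0.97, 0.79, 2.55, 4.31, 6.07]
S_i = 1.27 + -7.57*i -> [1.27, -6.3, -13.87, -21.44, -29.01]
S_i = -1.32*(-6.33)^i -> [-1.32, 8.36, -52.89, 334.8, -2119.28]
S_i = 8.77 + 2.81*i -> [8.77, 11.58, 14.39, 17.2, 20.01]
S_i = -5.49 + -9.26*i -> [-5.49, -14.75, -24.01, -33.27, -42.53]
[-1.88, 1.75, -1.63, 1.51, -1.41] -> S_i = -1.88*(-0.93)^i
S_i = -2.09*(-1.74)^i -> [-2.09, 3.64, -6.33, 11.01, -19.16]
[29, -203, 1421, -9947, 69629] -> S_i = 29*-7^i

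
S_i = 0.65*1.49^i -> [0.65, 0.97, 1.44, 2.15, 3.2]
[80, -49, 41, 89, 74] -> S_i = Random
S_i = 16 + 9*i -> [16, 25, 34, 43, 52]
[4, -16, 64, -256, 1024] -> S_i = 4*-4^i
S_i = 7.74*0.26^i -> [7.74, 2.01, 0.52, 0.14, 0.04]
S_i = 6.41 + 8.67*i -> [6.41, 15.08, 23.75, 32.42, 41.09]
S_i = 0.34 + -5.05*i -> [0.34, -4.71, -9.76, -14.81, -19.86]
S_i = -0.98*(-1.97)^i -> [-0.98, 1.93, -3.8, 7.49, -14.76]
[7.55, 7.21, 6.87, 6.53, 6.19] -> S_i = 7.55 + -0.34*i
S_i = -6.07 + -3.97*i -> [-6.07, -10.04, -14.01, -17.98, -21.95]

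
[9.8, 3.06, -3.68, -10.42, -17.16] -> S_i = 9.80 + -6.74*i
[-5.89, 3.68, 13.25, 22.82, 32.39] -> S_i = -5.89 + 9.57*i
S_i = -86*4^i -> [-86, -344, -1376, -5504, -22016]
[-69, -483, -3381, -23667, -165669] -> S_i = -69*7^i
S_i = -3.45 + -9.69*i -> [-3.45, -13.14, -22.83, -32.52, -42.21]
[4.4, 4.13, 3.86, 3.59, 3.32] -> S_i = 4.40 + -0.27*i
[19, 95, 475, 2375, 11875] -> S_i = 19*5^i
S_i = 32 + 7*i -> [32, 39, 46, 53, 60]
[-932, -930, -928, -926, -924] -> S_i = -932 + 2*i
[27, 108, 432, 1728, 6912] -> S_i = 27*4^i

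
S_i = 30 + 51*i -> [30, 81, 132, 183, 234]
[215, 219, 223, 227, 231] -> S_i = 215 + 4*i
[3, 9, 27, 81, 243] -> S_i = 3*3^i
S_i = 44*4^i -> [44, 176, 704, 2816, 11264]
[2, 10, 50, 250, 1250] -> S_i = 2*5^i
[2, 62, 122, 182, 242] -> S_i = 2 + 60*i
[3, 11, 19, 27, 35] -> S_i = 3 + 8*i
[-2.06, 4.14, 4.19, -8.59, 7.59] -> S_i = Random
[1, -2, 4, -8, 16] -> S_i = 1*-2^i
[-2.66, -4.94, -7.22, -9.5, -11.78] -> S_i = -2.66 + -2.28*i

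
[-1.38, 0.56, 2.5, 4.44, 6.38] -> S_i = -1.38 + 1.94*i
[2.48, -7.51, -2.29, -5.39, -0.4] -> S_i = Random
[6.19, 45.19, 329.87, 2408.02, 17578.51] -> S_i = 6.19*7.30^i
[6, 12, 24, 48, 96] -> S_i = 6*2^i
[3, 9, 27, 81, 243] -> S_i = 3*3^i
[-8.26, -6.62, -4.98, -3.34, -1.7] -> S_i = -8.26 + 1.64*i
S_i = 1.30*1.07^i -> [1.3, 1.39, 1.49, 1.59, 1.7]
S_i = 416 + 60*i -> [416, 476, 536, 596, 656]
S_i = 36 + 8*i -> [36, 44, 52, 60, 68]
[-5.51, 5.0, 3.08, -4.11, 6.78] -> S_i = Random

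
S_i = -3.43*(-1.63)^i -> [-3.43, 5.59, -9.11, 14.85, -24.21]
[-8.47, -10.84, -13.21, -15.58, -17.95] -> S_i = -8.47 + -2.37*i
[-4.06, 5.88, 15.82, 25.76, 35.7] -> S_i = -4.06 + 9.94*i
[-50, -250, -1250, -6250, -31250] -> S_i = -50*5^i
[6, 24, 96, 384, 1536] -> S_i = 6*4^i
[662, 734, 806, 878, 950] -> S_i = 662 + 72*i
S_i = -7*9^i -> [-7, -63, -567, -5103, -45927]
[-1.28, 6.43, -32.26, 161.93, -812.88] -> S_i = -1.28*(-5.02)^i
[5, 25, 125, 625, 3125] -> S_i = 5*5^i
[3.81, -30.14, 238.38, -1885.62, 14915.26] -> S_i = 3.81*(-7.91)^i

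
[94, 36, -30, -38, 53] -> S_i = Random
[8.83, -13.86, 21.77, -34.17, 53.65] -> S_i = 8.83*(-1.57)^i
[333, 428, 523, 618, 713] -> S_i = 333 + 95*i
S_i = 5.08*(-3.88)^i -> [5.08, -19.71, 76.48, -296.73, 1151.31]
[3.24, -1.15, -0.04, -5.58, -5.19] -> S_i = Random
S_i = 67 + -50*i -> [67, 17, -33, -83, -133]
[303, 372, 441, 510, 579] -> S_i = 303 + 69*i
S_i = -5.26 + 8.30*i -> [-5.26, 3.04, 11.34, 19.64, 27.94]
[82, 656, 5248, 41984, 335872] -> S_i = 82*8^i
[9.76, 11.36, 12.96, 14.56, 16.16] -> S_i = 9.76 + 1.60*i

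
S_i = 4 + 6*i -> [4, 10, 16, 22, 28]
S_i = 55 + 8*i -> [55, 63, 71, 79, 87]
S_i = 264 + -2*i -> [264, 262, 260, 258, 256]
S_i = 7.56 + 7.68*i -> [7.56, 15.24, 22.92, 30.6, 38.28]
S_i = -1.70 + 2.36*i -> [-1.7, 0.66, 3.02, 5.38, 7.74]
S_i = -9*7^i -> [-9, -63, -441, -3087, -21609]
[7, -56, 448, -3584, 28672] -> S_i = 7*-8^i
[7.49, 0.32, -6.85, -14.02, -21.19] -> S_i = 7.49 + -7.17*i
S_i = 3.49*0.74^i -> [3.49, 2.58, 1.91, 1.41, 1.05]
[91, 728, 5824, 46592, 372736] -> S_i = 91*8^i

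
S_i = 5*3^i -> [5, 15, 45, 135, 405]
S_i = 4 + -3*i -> [4, 1, -2, -5, -8]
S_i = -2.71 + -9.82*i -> [-2.71, -12.53, -22.35, -32.17, -41.99]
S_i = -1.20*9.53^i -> [-1.2, -11.44, -108.99, -1038.63, -9898.12]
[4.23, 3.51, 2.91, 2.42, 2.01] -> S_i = 4.23*0.83^i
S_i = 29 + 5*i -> [29, 34, 39, 44, 49]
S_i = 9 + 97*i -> [9, 106, 203, 300, 397]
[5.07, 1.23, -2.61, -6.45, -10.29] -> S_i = 5.07 + -3.84*i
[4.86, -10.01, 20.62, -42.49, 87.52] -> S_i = 4.86*(-2.06)^i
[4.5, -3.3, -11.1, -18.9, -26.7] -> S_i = 4.50 + -7.80*i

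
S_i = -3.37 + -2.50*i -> [-3.37, -5.87, -8.37, -10.87, -13.37]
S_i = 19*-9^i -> [19, -171, 1539, -13851, 124659]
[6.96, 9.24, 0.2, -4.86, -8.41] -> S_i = Random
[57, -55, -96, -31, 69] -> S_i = Random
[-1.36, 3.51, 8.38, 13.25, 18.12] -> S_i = -1.36 + 4.87*i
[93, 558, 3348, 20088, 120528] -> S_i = 93*6^i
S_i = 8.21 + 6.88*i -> [8.21, 15.09, 21.97, 28.85, 35.73]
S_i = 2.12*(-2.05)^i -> [2.12, -4.35, 8.91, -18.26, 37.44]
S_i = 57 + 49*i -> [57, 106, 155, 204, 253]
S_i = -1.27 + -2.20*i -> [-1.27, -3.47, -5.67, -7.87, -10.07]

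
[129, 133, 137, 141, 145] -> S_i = 129 + 4*i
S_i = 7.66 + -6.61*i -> [7.66, 1.05, -5.56, -12.17, -18.78]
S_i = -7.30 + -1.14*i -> [-7.3, -8.44, -9.58, -10.72, -11.86]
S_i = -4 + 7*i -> [-4, 3, 10, 17, 24]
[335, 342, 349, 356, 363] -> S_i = 335 + 7*i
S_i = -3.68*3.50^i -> [-3.68, -12.88, -45.08, -157.78, -552.23]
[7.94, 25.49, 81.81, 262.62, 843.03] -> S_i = 7.94*3.21^i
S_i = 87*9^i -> [87, 783, 7047, 63423, 570807]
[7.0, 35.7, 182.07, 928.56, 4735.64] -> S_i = 7.00*5.10^i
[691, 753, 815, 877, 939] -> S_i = 691 + 62*i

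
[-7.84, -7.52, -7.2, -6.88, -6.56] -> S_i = -7.84 + 0.32*i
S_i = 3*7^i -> [3, 21, 147, 1029, 7203]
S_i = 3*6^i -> [3, 18, 108, 648, 3888]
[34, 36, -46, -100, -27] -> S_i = Random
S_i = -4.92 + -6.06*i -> [-4.92, -10.98, -17.04, -23.1, -29.16]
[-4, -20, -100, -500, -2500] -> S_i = -4*5^i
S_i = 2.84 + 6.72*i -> [2.84, 9.56, 16.28, 23.0, 29.72]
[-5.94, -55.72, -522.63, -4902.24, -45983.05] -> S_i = -5.94*9.38^i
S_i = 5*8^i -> [5, 40, 320, 2560, 20480]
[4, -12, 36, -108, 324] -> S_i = 4*-3^i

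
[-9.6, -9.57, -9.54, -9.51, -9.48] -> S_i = -9.60 + 0.03*i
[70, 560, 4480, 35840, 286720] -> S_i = 70*8^i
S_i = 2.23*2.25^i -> [2.23, 5.02, 11.29, 25.4, 57.15]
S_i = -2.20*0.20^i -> [-2.2, -0.44, -0.09, -0.02, -0.0]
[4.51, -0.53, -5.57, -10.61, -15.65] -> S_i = 4.51 + -5.04*i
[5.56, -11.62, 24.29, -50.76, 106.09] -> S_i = 5.56*(-2.09)^i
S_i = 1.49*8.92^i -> [1.49, 13.29, 118.55, 1057.5, 9432.91]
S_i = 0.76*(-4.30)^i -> [0.76, -3.27, 14.05, -60.43, 259.83]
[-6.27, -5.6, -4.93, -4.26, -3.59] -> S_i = -6.27 + 0.67*i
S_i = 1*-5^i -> [1, -5, 25, -125, 625]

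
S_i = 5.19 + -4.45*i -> [5.19, 0.74, -3.71, -8.16, -12.61]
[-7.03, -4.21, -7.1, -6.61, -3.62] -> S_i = Random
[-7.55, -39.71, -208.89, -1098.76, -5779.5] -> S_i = -7.55*5.26^i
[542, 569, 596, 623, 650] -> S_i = 542 + 27*i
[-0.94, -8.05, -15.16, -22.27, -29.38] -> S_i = -0.94 + -7.11*i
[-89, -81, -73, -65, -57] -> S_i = -89 + 8*i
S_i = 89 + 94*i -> [89, 183, 277, 371, 465]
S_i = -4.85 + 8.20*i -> [-4.85, 3.35, 11.55, 19.75, 27.95]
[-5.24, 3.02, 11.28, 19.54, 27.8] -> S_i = -5.24 + 8.26*i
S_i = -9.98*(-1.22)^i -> [-9.98, 12.18, -14.85, 18.12, -22.11]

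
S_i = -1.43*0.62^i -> [-1.43, -0.89, -0.55, -0.34, -0.21]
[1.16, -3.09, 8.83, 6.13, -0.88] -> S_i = Random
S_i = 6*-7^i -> [6, -42, 294, -2058, 14406]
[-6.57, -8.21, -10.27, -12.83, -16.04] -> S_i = -6.57*1.25^i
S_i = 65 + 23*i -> [65, 88, 111, 134, 157]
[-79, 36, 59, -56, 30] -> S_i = Random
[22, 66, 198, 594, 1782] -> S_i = 22*3^i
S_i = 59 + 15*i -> [59, 74, 89, 104, 119]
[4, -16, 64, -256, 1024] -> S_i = 4*-4^i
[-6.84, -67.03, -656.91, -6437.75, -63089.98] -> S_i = -6.84*9.80^i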